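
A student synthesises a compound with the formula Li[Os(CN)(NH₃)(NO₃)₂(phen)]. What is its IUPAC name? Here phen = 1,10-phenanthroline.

lithium amminecyanodinitrato(1,10-phenanthroline)osmate(II)

The 1 lithium counter-ion carries a total charge of +1, so each complex ion is 1−.
Ligand charges: 1×ammine (neutral), 2×nitrato (-1 each), 1×cyano (-1 each), 1×1,10-phenanthroline (neutral); total -3. So Os + (-3) = 1−, giving Os = +2.
The complex ion is anionic, so osmium takes the -ate form osmate(II).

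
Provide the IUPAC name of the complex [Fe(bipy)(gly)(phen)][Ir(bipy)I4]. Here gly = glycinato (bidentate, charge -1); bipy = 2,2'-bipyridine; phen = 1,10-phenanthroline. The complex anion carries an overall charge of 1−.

Both ions are complex: the cation is named first with the plain metal name, the anion second with the -ate form; each ion's ligands are alphabetised independently.
The complex anion is given as 1−; its ligand charges sum to -4, so Ir = +3.
A 1:1 salt means the cation carries the equal and opposite charge, 1+.
Cation: ligand charges sum to -1; for the ion to be 1+, Fe = +2.

(2,2'-bipyridine)(glycinato)(1,10-phenanthroline)iron(II) (2,2'-bipyridine)tetraiodoiridate(III)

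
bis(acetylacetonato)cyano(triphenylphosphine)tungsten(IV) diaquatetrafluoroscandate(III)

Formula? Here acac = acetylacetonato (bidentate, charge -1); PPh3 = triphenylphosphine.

Cation [W…]: ligand charges -3, W(IV) ⇒ ion charge 1+.
Anion [Sc…]: ligand charges -4, Sc(III) ⇒ ion charge 1−.

[W(acac)2(CN)(PPh3)][ScF4(H2O)2]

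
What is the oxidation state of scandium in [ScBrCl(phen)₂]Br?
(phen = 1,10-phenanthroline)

+3

1 bromide outside the brackets (-1 each) → the complex ion is 1+.
Ligand charges: 2×phen neutral; 1×Cl = -1; 1×Br = -1; sum -2.
Sc + (-2) = 1+ ⇒ Sc is +3.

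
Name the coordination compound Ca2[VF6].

calcium hexafluorovanadate(II)

The 2 calcium counter-ions carry a total charge of +4, so each complex ion is 4−.
Ligand charges: 6×fluoro (-1 each); total -6. So V + (-6) = 4−, giving V = +2.
The complex ion is anionic, so vanadium takes the -ate form vanadate(II).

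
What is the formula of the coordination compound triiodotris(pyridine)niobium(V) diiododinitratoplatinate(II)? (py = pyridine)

[NbI3(py)3][PtI2(NO3)2]

Cation [Nb…]: ligand charges -3, Nb(V) ⇒ ion charge 2+.
Anion [Pt…]: ligand charges -4, Pt(II) ⇒ ion charge 2−.
One 2+ cation balances one 2− anion.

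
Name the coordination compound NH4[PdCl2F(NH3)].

ammonium amminedichlorofluoropalladate(II)

The 1 ammonium counter-ion carries a total charge of +1, so each complex ion is 1−.
Ligand charges: 2×chloro (-1 each), 1×ammine (neutral), 1×fluoro (-1 each); total -3. So Pd + (-3) = 1−, giving Pd = +2.
Ligands are named alphabetically: ammine before chloro before fluoro.
The complex ion is anionic, so palladium takes the -ate form palladate(II).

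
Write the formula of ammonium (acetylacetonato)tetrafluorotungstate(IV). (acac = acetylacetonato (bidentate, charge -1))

Ligands: 4 fluoro (F, -1), 1 acetylacetonato (acac, -1). Ligand charge sum = -5.
With W in oxidation state +4, the complex ion is [W...]^1−.
Charge balance with ammonium (+1) requires 1 complex ion per 1 ammonium.

NH4[W(acac)F4]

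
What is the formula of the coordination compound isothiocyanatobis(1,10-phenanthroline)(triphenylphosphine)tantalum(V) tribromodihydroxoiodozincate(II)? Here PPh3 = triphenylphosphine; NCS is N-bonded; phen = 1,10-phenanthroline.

[Ta(NCS)(phen)2(PPh3)][ZnBr3I(OH)2]

Cation [Ta…]: ligand charges -1, Ta(V) ⇒ ion charge 4+.
Anion [Zn…]: ligand charges -6, Zn(II) ⇒ ion charge 4−.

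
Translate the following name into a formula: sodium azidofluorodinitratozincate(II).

Ligands: 2 nitrato (NO3, -1), 1 fluoro (F, -1), 1 azido (N3, -1). Ligand charge sum = -4.
With Zn in oxidation state +2, the complex ion is [Zn...]^2−.
Charge balance with sodium (+1) requires 1 complex ion per 2 sodium.

Na2[ZnF(N3)(NO3)2]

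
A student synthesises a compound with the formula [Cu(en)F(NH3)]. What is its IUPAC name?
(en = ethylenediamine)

ammine(ethylenediamine)fluorocopper(I)

There is no counter-ion, so the complex is neutral overall.
Ligand charges: 1×fluoro (-1 each), 1×ethylenediamine (neutral), 1×ammine (neutral); total -1. So Cu + (-1) = 0, giving Cu = +1.
Ligands are named alphabetically: ammine before ethylenediamine before fluoro.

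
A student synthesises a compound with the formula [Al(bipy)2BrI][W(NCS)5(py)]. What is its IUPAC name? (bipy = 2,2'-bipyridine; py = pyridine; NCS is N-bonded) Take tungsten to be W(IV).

W is given as +4; the anion's ligand charges sum to -5, so the complex anion is 1−.
A 1:1 salt means the cation carries the equal and opposite charge, 1+.
Cation: ligand charges sum to -2; for the ion to be 1+, Al = +3.

bis(2,2'-bipyridine)bromoiodoaluminium(III) pentaisothiocyanato(pyridine)tungstate(IV)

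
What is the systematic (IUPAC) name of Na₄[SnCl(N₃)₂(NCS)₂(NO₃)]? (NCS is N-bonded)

sodium diazidochlorodiisothiocyanatonitratostannate(II)

The 4 sodium counter-ions carry a total charge of +4, so each complex ion is 4−.
Ligand charges: 2×isothiocyanato (-1 each), 1×nitrato (-1 each), 1×chloro (-1 each), 2×azido (-1 each); total -6. So Sn + (-6) = 4−, giving Sn = +2.
Ligands are named alphabetically: azido before chloro before isothiocyanato before nitrato.
The complex ion is anionic, so tin takes the -ate form stannate(II).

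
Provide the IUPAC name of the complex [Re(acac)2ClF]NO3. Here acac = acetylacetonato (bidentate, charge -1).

The 1 nitrate counter-ion carries a total charge of -1, so each complex ion is 1+.
Ligand charges: 1×fluoro (-1 each), 1×chloro (-1 each), 2×acetylacetonato (-1 each); total -4. So Re + (-4) = 1+, giving Re = +5.
Ligands are named alphabetically: acetylacetonato before chloro before fluoro.

bis(acetylacetonato)chlorofluororhenium(V) nitrate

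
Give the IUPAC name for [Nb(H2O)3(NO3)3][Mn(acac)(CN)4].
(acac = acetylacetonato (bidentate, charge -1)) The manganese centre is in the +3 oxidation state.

Mn is given as +3; the anion's ligand charges sum to -5, so the complex anion is 2−.
A 1:1 salt means the cation carries the equal and opposite charge, 2+.
Cation: ligand charges sum to -3; for the ion to be 2+, Nb = +5.

triaquatrinitratoniobium(V) (acetylacetonato)tetracyanomanganate(III)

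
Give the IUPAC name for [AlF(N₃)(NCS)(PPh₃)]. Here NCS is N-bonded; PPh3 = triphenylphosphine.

There is no counter-ion, so the complex is neutral overall.
Ligand charges: 1×azido (-1 each), 1×isothiocyanato (-1 each), 1×fluoro (-1 each), 1×triphenylphosphine (neutral); total -3. So Al + (-3) = 0, giving Al = +3.
Ligands are named alphabetically: azido before fluoro before isothiocyanato before triphenylphosphine.

azidofluoroisothiocyanato(triphenylphosphine)aluminium(III)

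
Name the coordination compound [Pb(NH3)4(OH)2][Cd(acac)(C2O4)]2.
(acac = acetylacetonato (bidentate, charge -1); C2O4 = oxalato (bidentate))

Both ions are complex: the cation is named first with the plain metal name, the anion second with the -ate form; each ion's ligands are alphabetised independently.
Cadmium is always +2 in its complexes; the anion's ligand charges sum to -3, so the complex anion is 1−.
With 2 anions per cation, the cation must be 2×1 = 2+.
Cation: ligand charges sum to -2; for the ion to be 2+, Pb = +4.

tetraamminedihydroxolead(IV) (acetylacetonato)oxalatocadmate(II)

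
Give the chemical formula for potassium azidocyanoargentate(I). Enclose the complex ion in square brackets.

Ligands: 1 cyano (CN, -1), 1 azido (N3, -1). Ligand charge sum = -2.
Charge balance with potassium (+1) requires 1 complex ion per 1 potassium.

K[Ag(CN)(N3)]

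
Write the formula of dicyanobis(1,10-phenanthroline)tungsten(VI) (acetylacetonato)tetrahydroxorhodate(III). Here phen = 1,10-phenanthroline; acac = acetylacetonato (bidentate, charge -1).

Cation [W…]: ligand charges -2, W(VI) ⇒ ion charge 4+.
Anion [Rh…]: ligand charges -5, Rh(III) ⇒ ion charge 2−.
One 4+ cation requires 2 of the 2− anion.

[W(CN)2(phen)2][Rh(acac)(OH)4]2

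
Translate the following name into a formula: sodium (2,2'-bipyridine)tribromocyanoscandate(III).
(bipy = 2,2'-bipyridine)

Na[Sc(bipy)Br3(CN)]

Ligands: 1 cyano (CN, -1), 1 2,2'-bipyridine (bipy, neutral), 3 bromo (Br, -1). Ligand charge sum = -4.
With Sc in oxidation state +3, the complex ion is [Sc...]^1−.
Charge balance with sodium (+1) requires 1 complex ion per 1 sodium.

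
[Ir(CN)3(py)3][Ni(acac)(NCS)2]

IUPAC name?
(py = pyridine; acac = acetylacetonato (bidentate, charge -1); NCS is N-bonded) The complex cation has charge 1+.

tricyanotris(pyridine)iridium(IV) (acetylacetonato)diisothiocyanatonickelate(II)

Both ions are complex: the cation is named first with the plain metal name, the anion second with the -ate form; each ion's ligands are alphabetised independently.
The complex cation is given as 1+; its ligand charges sum to -3, so Ir = +4.
A 1:1 salt means the anion carries the equal and opposite charge, 1−.
Anion: ligand charges sum to -3; for the ion to be 1−, Ni = +2.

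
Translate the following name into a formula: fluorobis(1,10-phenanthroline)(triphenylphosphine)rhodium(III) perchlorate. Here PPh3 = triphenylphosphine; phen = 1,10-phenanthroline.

Ligands: 1 triphenylphosphine (PPh3, neutral), 2 1,10-phenanthroline (phen, neutral), 1 fluoro (F, -1). Ligand charge sum = -1.
Charge balance with perchlorate (-1) requires 1 complex ion per 2 perchlorate.

[RhF(phen)2(PPh3)](ClO4)2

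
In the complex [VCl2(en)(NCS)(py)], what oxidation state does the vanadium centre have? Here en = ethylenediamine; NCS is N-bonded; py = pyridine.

+3

No counter-ion: the bracketed complex is neutral.
Ligand charges: 1×en neutral; 1×NCS = -1; 2×Cl = -2; 1×py neutral; sum -3.
V + (-3) = 0 ⇒ V is +3.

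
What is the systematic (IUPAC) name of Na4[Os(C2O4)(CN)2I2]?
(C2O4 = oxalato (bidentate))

The 4 sodium counter-ions carry a total charge of +4, so each complex ion is 4−.
Ligand charges: 2×cyano (-1 each), 2×iodo (-1 each), 1×oxalato (-2 each); total -6. So Os + (-6) = 4−, giving Os = +2.
The complex ion is anionic, so osmium takes the -ate form osmate(II).

sodium dicyanodiiodooxalatoosmate(II)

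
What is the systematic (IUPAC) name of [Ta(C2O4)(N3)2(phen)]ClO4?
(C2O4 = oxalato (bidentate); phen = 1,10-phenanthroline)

diazidooxalato(1,10-phenanthroline)tantalum(V) perchlorate

The 1 perchlorate counter-ion carries a total charge of -1, so each complex ion is 1+.
Ligand charges: 2×azido (-1 each), 1×oxalato (-2 each), 1×1,10-phenanthroline (neutral); total -4. So Ta + (-4) = 1+, giving Ta = +5.
Ligands are named alphabetically: azido before oxalato before phenanthroline.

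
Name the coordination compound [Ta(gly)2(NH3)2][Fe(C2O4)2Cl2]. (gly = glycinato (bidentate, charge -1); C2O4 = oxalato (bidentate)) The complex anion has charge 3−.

The complex anion is given as 3−; its ligand charges sum to -6, so Fe = +3.
A 1:1 salt means the cation carries the equal and opposite charge, 3+.
Cation: ligand charges sum to -2; for the ion to be 3+, Ta = +5.

diamminebis(glycinato)tantalum(V) dichlorodioxalatoferrate(III)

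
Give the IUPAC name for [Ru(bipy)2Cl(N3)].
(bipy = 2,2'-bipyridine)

azidobis(2,2'-bipyridine)chlororuthenium(II)

There is no counter-ion, so the complex is neutral overall.
Ligand charges: 1×azido (-1 each), 1×chloro (-1 each), 2×2,2'-bipyridine (neutral); total -2. So Ru + (-2) = 0, giving Ru = +2.
Ligands are named alphabetically: azido before bipyridine before chloro.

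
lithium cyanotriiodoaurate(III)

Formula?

Li[Au(CN)I3]

Ligands: 3 iodo (I, -1), 1 cyano (CN, -1). Ligand charge sum = -4.
Charge balance with lithium (+1) requires 1 complex ion per 1 lithium.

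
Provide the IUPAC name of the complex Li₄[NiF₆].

lithium hexafluoronickelate(II)

The 4 lithium counter-ions carry a total charge of +4, so each complex ion is 4−.
Ligand charges: 6×fluoro (-1 each); total -6. So Ni + (-6) = 4−, giving Ni = +2.
The complex ion is anionic, so nickel takes the -ate form nickelate(II).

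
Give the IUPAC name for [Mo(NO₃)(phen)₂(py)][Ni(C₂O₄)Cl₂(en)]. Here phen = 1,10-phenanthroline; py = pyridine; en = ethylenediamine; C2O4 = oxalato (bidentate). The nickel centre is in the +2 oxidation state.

nitratobis(1,10-phenanthroline)(pyridine)molybdenum(III) dichloro(ethylenediamine)oxalatonickelate(II)

Both ions are complex: the cation is named first with the plain metal name, the anion second with the -ate form; each ion's ligands are alphabetised independently.
Ni is given as +2; the anion's ligand charges sum to -4, so the complex anion is 2−.
A 1:1 salt means the cation carries the equal and opposite charge, 2+.
Cation: ligand charges sum to -1; for the ion to be 2+, Mo = +3.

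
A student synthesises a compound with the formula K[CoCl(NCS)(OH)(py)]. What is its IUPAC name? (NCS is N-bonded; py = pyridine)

potassium chlorohydroxoisothiocyanato(pyridine)cobaltate(II)

The 1 potassium counter-ion carries a total charge of +1, so each complex ion is 1−.
Ligand charges: 1×chloro (-1 each), 1×hydroxo (-1 each), 1×isothiocyanato (-1 each), 1×pyridine (neutral); total -3. So Co + (-3) = 1−, giving Co = +2.
Ligands are named alphabetically: chloro before hydroxo before isothiocyanato before pyridine.
The complex ion is anionic, so cobalt takes the -ate form cobaltate(II).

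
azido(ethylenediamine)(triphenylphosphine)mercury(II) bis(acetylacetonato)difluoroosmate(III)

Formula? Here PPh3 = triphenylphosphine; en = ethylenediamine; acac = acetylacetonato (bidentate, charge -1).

[Hg(en)(N3)(PPh3)][Os(acac)2F2]

Cation [Hg…]: ligand charges -1, Hg(II) ⇒ ion charge 1+.
Anion [Os…]: ligand charges -4, Os(III) ⇒ ion charge 1−.
One 1+ cation balances one 1− anion.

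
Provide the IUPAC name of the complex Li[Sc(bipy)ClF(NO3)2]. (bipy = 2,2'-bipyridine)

The 1 lithium counter-ion carries a total charge of +1, so each complex ion is 1−.
Ligand charges: 1×fluoro (-1 each), 1×2,2'-bipyridine (neutral), 2×nitrato (-1 each), 1×chloro (-1 each); total -4. So Sc + (-4) = 1−, giving Sc = +3.
Ligands are named alphabetically: bipyridine before chloro before fluoro before nitrato.
The complex ion is anionic, so scandium takes the -ate form scandate(III).

lithium (2,2'-bipyridine)chlorofluorodinitratoscandate(III)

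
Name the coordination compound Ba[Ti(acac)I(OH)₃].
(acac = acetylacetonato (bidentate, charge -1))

barium (acetylacetonato)trihydroxoiodotitanate(III)

The 1 barium counter-ion carries a total charge of +2, so each complex ion is 2−.
Ligand charges: 3×hydroxo (-1 each), 1×iodo (-1 each), 1×acetylacetonato (-1 each); total -5. So Ti + (-5) = 2−, giving Ti = +3.
The complex ion is anionic, so titanium takes the -ate form titanate(III).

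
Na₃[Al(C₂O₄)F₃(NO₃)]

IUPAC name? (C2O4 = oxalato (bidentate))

sodium trifluoronitratooxalatoaluminate(III)

The 3 sodium counter-ions carry a total charge of +3, so each complex ion is 3−.
Ligand charges: 1×nitrato (-1 each), 1×oxalato (-2 each), 3×fluoro (-1 each); total -6. So Al + (-6) = 3−, giving Al = +3.
The complex ion is anionic, so aluminium takes the -ate form aluminate(III).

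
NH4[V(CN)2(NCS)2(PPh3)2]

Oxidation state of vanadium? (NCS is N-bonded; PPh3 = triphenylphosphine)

1 ammonium outside the brackets (+1 each) → the complex ion is 1−.
Ligand charges: 2×NCS = -2; 2×CN = -2; 2×PPh3 neutral; sum -4.
V + (-4) = 1− ⇒ V is +3.

+3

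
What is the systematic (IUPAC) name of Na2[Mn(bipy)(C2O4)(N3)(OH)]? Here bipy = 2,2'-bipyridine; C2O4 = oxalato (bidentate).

sodium azido(2,2'-bipyridine)hydroxooxalatomanganate(II)

The 2 sodium counter-ions carry a total charge of +2, so each complex ion is 2−.
Ligand charges: 1×hydroxo (-1 each), 1×2,2'-bipyridine (neutral), 1×azido (-1 each), 1×oxalato (-2 each); total -4. So Mn + (-4) = 2−, giving Mn = +2.
Ligands are named alphabetically: azido before bipyridine before hydroxo before oxalato.
The complex ion is anionic, so manganese takes the -ate form manganate(II).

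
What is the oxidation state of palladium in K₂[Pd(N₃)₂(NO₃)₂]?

+2

2 potassium outside the brackets (+1 each) → the complex ion is 2−.
Ligand charges: 2×N3 = -2; 2×NO3 = -2; sum -4.
Pd + (-4) = 2− ⇒ Pd is +2.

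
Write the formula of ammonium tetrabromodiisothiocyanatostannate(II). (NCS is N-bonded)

Ligands: 2 isothiocyanato (NCS, -1), 4 bromo (Br, -1). Ligand charge sum = -6.
Charge balance with ammonium (+1) requires 1 complex ion per 4 ammonium.

(NH4)4[SnBr4(NCS)2]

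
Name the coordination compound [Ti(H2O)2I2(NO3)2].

diaquadiiododinitratotitanium(IV)

There is no counter-ion, so the complex is neutral overall.
Ligand charges: 2×nitrato (-1 each), 2×aqua (neutral), 2×iodo (-1 each); total -4. So Ti + (-4) = 0, giving Ti = +4.
Ligands are named alphabetically: aqua before iodo before nitrato.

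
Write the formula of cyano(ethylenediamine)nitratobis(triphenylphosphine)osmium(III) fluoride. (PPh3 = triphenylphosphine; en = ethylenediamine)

Ligands: 1 cyano (CN, -1), 2 triphenylphosphine (PPh3, neutral), 1 nitrato (NO3, -1), 1 ethylenediamine (en, neutral). Ligand charge sum = -2.
Charge balance with fluoride (-1) requires 1 complex ion per 1 fluoride.

[Os(CN)(en)(NO3)(PPh3)2]F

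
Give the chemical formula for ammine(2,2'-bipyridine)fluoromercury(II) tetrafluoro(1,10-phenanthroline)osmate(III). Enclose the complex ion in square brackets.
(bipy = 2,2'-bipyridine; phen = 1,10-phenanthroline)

[Hg(bipy)F(NH3)][OsF4(phen)]

Cation [Hg…]: ligand charges -1, Hg(II) ⇒ ion charge 1+.
Anion [Os…]: ligand charges -4, Os(III) ⇒ ion charge 1−.
One 1+ cation balances one 1− anion.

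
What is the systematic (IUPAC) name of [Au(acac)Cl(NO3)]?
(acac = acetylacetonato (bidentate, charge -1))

(acetylacetonato)chloronitratogold(III)

There is no counter-ion, so the complex is neutral overall.
Ligand charges: 1×chloro (-1 each), 1×acetylacetonato (-1 each), 1×nitrato (-1 each); total -3. So Au + (-3) = 0, giving Au = +3.
Ligands are named alphabetically: acetylacetonato before chloro before nitrato.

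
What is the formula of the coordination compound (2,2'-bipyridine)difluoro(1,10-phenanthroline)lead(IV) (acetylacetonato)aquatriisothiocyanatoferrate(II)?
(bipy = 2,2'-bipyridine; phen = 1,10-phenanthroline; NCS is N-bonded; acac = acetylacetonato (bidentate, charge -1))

[Pb(bipy)F2(phen)][Fe(acac)(H2O)(NCS)3]

Cation [Pb…]: ligand charges -2, Pb(IV) ⇒ ion charge 2+.
Anion [Fe…]: ligand charges -4, Fe(II) ⇒ ion charge 2−.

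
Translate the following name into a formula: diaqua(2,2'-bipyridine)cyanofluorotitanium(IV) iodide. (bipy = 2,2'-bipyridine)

Ligands: 1 fluoro (F, -1), 1 cyano (CN, -1), 1 2,2'-bipyridine (bipy, neutral), 2 aqua (H2O, neutral). Ligand charge sum = -2.
Charge balance with iodide (-1) requires 1 complex ion per 2 iodide.

[Ti(bipy)(CN)F(H2O)2]I2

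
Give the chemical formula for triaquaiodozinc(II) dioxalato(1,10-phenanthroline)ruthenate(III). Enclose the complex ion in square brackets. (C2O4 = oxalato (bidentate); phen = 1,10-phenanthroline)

[Zn(H2O)3I][Ru(C2O4)2(phen)]

Cation [Zn…]: ligand charges -1, Zn(II) ⇒ ion charge 1+.
Anion [Ru…]: ligand charges -4, Ru(III) ⇒ ion charge 1−.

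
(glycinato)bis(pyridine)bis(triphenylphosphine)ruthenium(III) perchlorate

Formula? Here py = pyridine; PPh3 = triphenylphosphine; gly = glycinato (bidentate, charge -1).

[Ru(gly)(PPh3)2(py)2](ClO4)2

Ligands: 2 pyridine (py, neutral), 2 triphenylphosphine (PPh3, neutral), 1 glycinato (gly, -1). Ligand charge sum = -1.
With Ru in oxidation state +3, the complex ion is [Ru...]^2+.
Charge balance with perchlorate (-1) requires 1 complex ion per 2 perchlorate.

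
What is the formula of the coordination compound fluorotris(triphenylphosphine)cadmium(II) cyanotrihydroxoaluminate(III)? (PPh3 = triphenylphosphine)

[CdF(PPh3)3][Al(CN)(OH)3]

Cation [Cd…]: ligand charges -1, Cd(II) ⇒ ion charge 1+.
Anion [Al…]: ligand charges -4, Al(III) ⇒ ion charge 1−.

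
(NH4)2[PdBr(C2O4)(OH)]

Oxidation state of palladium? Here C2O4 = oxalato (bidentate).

2 ammonium outside the brackets (+1 each) → the complex ion is 2−.
Ligand charges: 1×Br = -1; 1×C2O4 = -2; 1×OH = -1; sum -4.
Pd + (-4) = 2− ⇒ Pd is +2.

+2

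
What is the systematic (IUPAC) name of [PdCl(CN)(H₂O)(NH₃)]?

ammineaquachlorocyanopalladium(II)

There is no counter-ion, so the complex is neutral overall.
Ligand charges: 1×aqua (neutral), 1×chloro (-1 each), 1×ammine (neutral), 1×cyano (-1 each); total -2. So Pd + (-2) = 0, giving Pd = +2.
Ligands are named alphabetically: ammine before aqua before chloro before cyano.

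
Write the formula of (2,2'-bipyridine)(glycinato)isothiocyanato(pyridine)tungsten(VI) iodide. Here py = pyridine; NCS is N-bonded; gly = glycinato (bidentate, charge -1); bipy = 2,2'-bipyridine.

Ligands: 1 pyridine (py, neutral), 1 isothiocyanato (NCS, -1), 1 glycinato (gly, -1), 1 2,2'-bipyridine (bipy, neutral). Ligand charge sum = -2.
Charge balance with iodide (-1) requires 1 complex ion per 4 iodide.

[W(bipy)(gly)(NCS)(py)]I4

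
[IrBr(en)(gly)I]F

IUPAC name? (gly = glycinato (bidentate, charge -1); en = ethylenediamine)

The 1 fluoride counter-ion carries a total charge of -1, so each complex ion is 1+.
Ligand charges: 1×bromo (-1 each), 1×glycinato (-1 each), 1×iodo (-1 each), 1×ethylenediamine (neutral); total -3. So Ir + (-3) = 1+, giving Ir = +4.
Ligands are named alphabetically: bromo before ethylenediamine before glycinato before iodo.

bromo(ethylenediamine)(glycinato)iodoiridium(IV) fluoride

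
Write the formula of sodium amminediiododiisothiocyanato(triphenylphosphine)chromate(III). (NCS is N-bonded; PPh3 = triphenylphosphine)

Na[CrI2(NCS)2(NH3)(PPh3)]

Ligands: 2 iodo (I, -1), 2 isothiocyanato (NCS, -1), 1 triphenylphosphine (PPh3, neutral), 1 ammine (NH3, neutral). Ligand charge sum = -4.
Charge balance with sodium (+1) requires 1 complex ion per 1 sodium.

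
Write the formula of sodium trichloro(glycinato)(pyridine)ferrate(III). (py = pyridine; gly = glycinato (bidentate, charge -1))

Na[FeCl3(gly)(py)]

Ligands: 1 pyridine (py, neutral), 3 chloro (Cl, -1), 1 glycinato (gly, -1). Ligand charge sum = -4.
With Fe in oxidation state +3, the complex ion is [Fe...]^1−.
Charge balance with sodium (+1) requires 1 complex ion per 1 sodium.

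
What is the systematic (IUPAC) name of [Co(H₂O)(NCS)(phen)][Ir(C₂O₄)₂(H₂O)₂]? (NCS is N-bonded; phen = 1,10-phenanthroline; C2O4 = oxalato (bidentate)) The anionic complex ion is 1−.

The complex anion is given as 1−; its ligand charges sum to -4, so Ir = +3.
A 1:1 salt means the cation carries the equal and opposite charge, 1+.
Cation: ligand charges sum to -1; for the ion to be 1+, Co = +2.

aquaisothiocyanato(1,10-phenanthroline)cobalt(II) diaquadioxalatoiridate(III)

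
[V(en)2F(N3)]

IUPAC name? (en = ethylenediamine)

azidobis(ethylenediamine)fluorovanadium(II)

There is no counter-ion, so the complex is neutral overall.
Ligand charges: 2×ethylenediamine (neutral), 1×azido (-1 each), 1×fluoro (-1 each); total -2. So V + (-2) = 0, giving V = +2.
Ligands are named alphabetically: azido before ethylenediamine before fluoro.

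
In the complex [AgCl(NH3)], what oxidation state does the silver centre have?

+1

No counter-ion: the bracketed complex is neutral.
Ligand charges: 1×NH3 neutral; 1×Cl = -1; sum -1.
Ag + (-1) = 0 ⇒ Ag is +1.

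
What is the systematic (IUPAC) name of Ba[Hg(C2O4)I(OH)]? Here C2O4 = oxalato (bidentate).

barium hydroxoiodooxalatomercurate(II)

The 1 barium counter-ion carries a total charge of +2, so each complex ion is 2−.
Ligand charges: 1×iodo (-1 each), 1×oxalato (-2 each), 1×hydroxo (-1 each); total -4. So Hg + (-4) = 2−, giving Hg = +2.
Ligands are named alphabetically: hydroxo before iodo before oxalato.
The complex ion is anionic, so mercury takes the -ate form mercurate(II).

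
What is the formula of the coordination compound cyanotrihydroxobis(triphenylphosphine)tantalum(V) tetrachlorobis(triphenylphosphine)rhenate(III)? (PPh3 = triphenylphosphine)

Cation [Ta…]: ligand charges -4, Ta(V) ⇒ ion charge 1+.
Anion [Re…]: ligand charges -4, Re(III) ⇒ ion charge 1−.
One 1+ cation balances one 1− anion.

[Ta(CN)(OH)3(PPh3)2][ReCl4(PPh3)2]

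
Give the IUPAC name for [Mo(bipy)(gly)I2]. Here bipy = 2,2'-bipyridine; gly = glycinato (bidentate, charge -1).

There is no counter-ion, so the complex is neutral overall.
Ligand charges: 1×2,2'-bipyridine (neutral), 1×glycinato (-1 each), 2×iodo (-1 each); total -3. So Mo + (-3) = 0, giving Mo = +3.
Ligands are named alphabetically: bipyridine before glycinato before iodo.

(2,2'-bipyridine)(glycinato)diiodomolybdenum(III)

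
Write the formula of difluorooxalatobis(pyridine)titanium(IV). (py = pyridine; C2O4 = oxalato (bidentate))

[Ti(C2O4)F2(py)2]

Ligands: 2 fluoro (F, -1), 2 pyridine (py, neutral), 1 oxalato (C2O4, -2). Ligand charge sum = -4.
With Ti in oxidation state +4, the complex ion is [Ti...].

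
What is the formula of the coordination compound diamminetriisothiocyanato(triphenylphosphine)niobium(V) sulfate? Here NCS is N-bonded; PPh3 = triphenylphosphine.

[Nb(NCS)3(NH3)2(PPh3)]SO4

Ligands: 3 isothiocyanato (NCS, -1), 1 triphenylphosphine (PPh3, neutral), 2 ammine (NH3, neutral). Ligand charge sum = -3.
With Nb in oxidation state +5, the complex ion is [Nb...]^2+.
Charge balance with sulfate (-2) requires 1 complex ion per 1 sulfate.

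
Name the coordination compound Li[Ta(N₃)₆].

lithium hexaazidotantalate(V)

The 1 lithium counter-ion carries a total charge of +1, so each complex ion is 1−.
Ligand charges: 6×azido (-1 each); total -6. So Ta + (-6) = 1−, giving Ta = +5.
The complex ion is anionic, so tantalum takes the -ate form tantalate(V).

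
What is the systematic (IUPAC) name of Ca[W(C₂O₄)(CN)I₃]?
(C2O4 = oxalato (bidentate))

The 1 calcium counter-ion carries a total charge of +2, so each complex ion is 2−.
Ligand charges: 3×iodo (-1 each), 1×cyano (-1 each), 1×oxalato (-2 each); total -6. So W + (-6) = 2−, giving W = +4.
The complex ion is anionic, so tungsten takes the -ate form tungstate(IV).

calcium cyanotriiodooxalatotungstate(IV)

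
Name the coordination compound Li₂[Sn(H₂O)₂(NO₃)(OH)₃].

The 2 lithium counter-ions carry a total charge of +2, so each complex ion is 2−.
Ligand charges: 2×aqua (neutral), 1×nitrato (-1 each), 3×hydroxo (-1 each); total -4. So Sn + (-4) = 2−, giving Sn = +2.
Ligands are named alphabetically: aqua before hydroxo before nitrato.
The complex ion is anionic, so tin takes the -ate form stannate(II).

lithium diaquatrihydroxonitratostannate(II)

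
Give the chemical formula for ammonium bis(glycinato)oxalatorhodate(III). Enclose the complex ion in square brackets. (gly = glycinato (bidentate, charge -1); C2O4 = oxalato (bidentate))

Ligands: 2 glycinato (gly, -1), 1 oxalato (C2O4, -2). Ligand charge sum = -4.
With Rh in oxidation state +3, the complex ion is [Rh...]^1−.
Charge balance with ammonium (+1) requires 1 complex ion per 1 ammonium.

NH4[Rh(C2O4)(gly)2]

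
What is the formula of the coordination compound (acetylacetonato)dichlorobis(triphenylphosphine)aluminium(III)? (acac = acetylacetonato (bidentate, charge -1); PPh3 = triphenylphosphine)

[Al(acac)Cl2(PPh3)2]

Ligands: 2 chloro (Cl, -1), 1 acetylacetonato (acac, -1), 2 triphenylphosphine (PPh3, neutral). Ligand charge sum = -3.
With Al in oxidation state +3, the complex ion is [Al...].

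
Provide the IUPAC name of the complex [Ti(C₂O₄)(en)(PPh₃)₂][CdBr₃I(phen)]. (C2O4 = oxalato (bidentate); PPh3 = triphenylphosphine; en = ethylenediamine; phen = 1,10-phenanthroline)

Cadmium is always +2 in its complexes; the anion's ligand charges sum to -4, so the complex anion is 2−.
A 1:1 salt means the cation carries the equal and opposite charge, 2+.
Cation: ligand charges sum to -2; for the ion to be 2+, Ti = +4.

(ethylenediamine)oxalatobis(triphenylphosphine)titanium(IV) tribromoiodo(1,10-phenanthroline)cadmate(II)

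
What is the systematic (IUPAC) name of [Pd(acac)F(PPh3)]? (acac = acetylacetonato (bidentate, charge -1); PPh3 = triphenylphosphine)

There is no counter-ion, so the complex is neutral overall.
Ligand charges: 1×acetylacetonato (-1 each), 1×fluoro (-1 each), 1×triphenylphosphine (neutral); total -2. So Pd + (-2) = 0, giving Pd = +2.
Ligands are named alphabetically: acetylacetonato before fluoro before triphenylphosphine.

(acetylacetonato)fluoro(triphenylphosphine)palladium(II)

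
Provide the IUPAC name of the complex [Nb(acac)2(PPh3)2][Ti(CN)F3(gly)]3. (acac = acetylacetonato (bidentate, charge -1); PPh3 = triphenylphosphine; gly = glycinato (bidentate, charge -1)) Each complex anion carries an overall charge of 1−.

Both ions are complex: the cation is named first with the plain metal name, the anion second with the -ate form; each ion's ligands are alphabetised independently.
The complex anion is given as 1−; its ligand charges sum to -5, so Ti = +4.
With 3 anions per cation, the cation must be 3×1 = 3+.
Cation: ligand charges sum to -2; for the ion to be 3+, Nb = +5.

bis(acetylacetonato)bis(triphenylphosphine)niobium(V) cyanotrifluoro(glycinato)titanate(IV)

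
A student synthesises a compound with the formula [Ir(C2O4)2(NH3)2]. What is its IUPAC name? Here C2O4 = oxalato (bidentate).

There is no counter-ion, so the complex is neutral overall.
Ligand charges: 2×ammine (neutral), 2×oxalato (-2 each); total -4. So Ir + (-4) = 0, giving Ir = +4.
Ligands are named alphabetically: ammine before oxalato.

diamminedioxalatoiridium(IV)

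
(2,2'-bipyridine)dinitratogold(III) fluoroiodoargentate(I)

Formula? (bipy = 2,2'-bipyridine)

[Au(bipy)(NO3)2][AgFI]

Cation [Au…]: ligand charges -2, Au(III) ⇒ ion charge 1+.
Anion [Ag…]: ligand charges -2, Ag(I) ⇒ ion charge 1−.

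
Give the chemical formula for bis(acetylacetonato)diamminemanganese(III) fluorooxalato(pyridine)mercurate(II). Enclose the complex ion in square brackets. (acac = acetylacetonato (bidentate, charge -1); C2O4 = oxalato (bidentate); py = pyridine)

Cation [Mn…]: ligand charges -2, Mn(III) ⇒ ion charge 1+.
Anion [Hg…]: ligand charges -3, Hg(II) ⇒ ion charge 1−.
One 1+ cation balances one 1− anion.

[Mn(acac)2(NH3)2][Hg(C2O4)F(py)]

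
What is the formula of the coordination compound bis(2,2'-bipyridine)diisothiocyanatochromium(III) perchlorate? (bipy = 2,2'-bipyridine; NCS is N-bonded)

Ligands: 2 2,2'-bipyridine (bipy, neutral), 2 isothiocyanato (NCS, -1). Ligand charge sum = -2.
With Cr in oxidation state +3, the complex ion is [Cr...]^1+.
Charge balance with perchlorate (-1) requires 1 complex ion per 1 perchlorate.

[Cr(bipy)2(NCS)2]ClO4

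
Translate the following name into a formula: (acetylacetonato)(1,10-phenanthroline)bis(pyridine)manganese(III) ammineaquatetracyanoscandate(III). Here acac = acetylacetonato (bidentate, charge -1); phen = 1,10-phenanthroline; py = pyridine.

[Mn(acac)(phen)(py)2][Sc(CN)4(H2O)(NH3)]2

Cation [Mn…]: ligand charges -1, Mn(III) ⇒ ion charge 2+.
Anion [Sc…]: ligand charges -4, Sc(III) ⇒ ion charge 1−.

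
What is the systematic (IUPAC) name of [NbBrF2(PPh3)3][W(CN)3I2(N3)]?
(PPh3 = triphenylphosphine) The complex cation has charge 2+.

Both ions are complex: the cation is named first with the plain metal name, the anion second with the -ate form; each ion's ligands are alphabetised independently.
The complex cation is given as 2+; its ligand charges sum to -3, so Nb = +5.
A 1:1 salt means the anion carries the equal and opposite charge, 2−.
Anion: ligand charges sum to -6; for the ion to be 2−, W = +4.

bromodifluorotris(triphenylphosphine)niobium(V) azidotricyanodiiodotungstate(IV)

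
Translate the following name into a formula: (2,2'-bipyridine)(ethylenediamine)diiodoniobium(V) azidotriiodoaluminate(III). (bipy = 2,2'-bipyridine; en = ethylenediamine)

Cation [Nb…]: ligand charges -2, Nb(V) ⇒ ion charge 3+.
Anion [Al…]: ligand charges -4, Al(III) ⇒ ion charge 1−.
One 3+ cation requires 3 of the 1− anion.

[Nb(bipy)(en)I2][AlI3(N3)]3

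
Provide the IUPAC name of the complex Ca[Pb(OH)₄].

The 1 calcium counter-ion carries a total charge of +2, so each complex ion is 2−.
Ligand charges: 4×hydroxo (-1 each); total -4. So Pb + (-4) = 2−, giving Pb = +2.
The complex ion is anionic, so lead takes the -ate form plumbate(II).

calcium tetrahydroxoplumbate(II)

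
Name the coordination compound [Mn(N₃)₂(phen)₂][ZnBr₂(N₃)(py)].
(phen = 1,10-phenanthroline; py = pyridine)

diazidobis(1,10-phenanthroline)manganese(III) azidodibromo(pyridine)zincate(II)

Both ions are complex: the cation is named first with the plain metal name, the anion second with the -ate form; each ion's ligands are alphabetised independently.
Zinc is always +2 in its complexes; the anion's ligand charges sum to -3, so the complex anion is 1−.
A 1:1 salt means the cation carries the equal and opposite charge, 1+.
Cation: ligand charges sum to -2; for the ion to be 1+, Mn = +3.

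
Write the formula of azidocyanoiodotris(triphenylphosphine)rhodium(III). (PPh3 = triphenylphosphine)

Ligands: 1 azido (N3, -1), 3 triphenylphosphine (PPh3, neutral), 1 cyano (CN, -1), 1 iodo (I, -1). Ligand charge sum = -3.
With Rh in oxidation state +3, the complex ion is [Rh...].

[Rh(CN)I(N3)(PPh3)3]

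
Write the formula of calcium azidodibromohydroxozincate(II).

Ligands: 1 hydroxo (OH, -1), 1 azido (N3, -1), 2 bromo (Br, -1). Ligand charge sum = -4.
With Zn in oxidation state +2, the complex ion is [Zn...]^2−.
Charge balance with calcium (+2) requires 1 complex ion per 1 calcium.

Ca[ZnBr2(N3)(OH)]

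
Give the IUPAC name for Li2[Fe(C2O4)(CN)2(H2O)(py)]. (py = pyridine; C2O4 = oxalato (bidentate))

The 2 lithium counter-ions carry a total charge of +2, so each complex ion is 2−.
Ligand charges: 1×pyridine (neutral), 1×aqua (neutral), 1×oxalato (-2 each), 2×cyano (-1 each); total -4. So Fe + (-4) = 2−, giving Fe = +2.
Ligands are named alphabetically: aqua before cyano before oxalato before pyridine.
The complex ion is anionic, so iron takes the -ate form ferrate(II).

lithium aquadicyanooxalato(pyridine)ferrate(II)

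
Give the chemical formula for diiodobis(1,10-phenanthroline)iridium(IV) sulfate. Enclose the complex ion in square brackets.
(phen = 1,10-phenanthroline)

Ligands: 2 1,10-phenanthroline (phen, neutral), 2 iodo (I, -1). Ligand charge sum = -2.
Charge balance with sulfate (-2) requires 1 complex ion per 1 sulfate.

[IrI2(phen)2]SO4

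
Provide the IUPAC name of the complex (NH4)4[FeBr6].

ammonium hexabromoferrate(II)

The 4 ammonium counter-ions carry a total charge of +4, so each complex ion is 4−.
Ligand charges: 6×bromo (-1 each); total -6. So Fe + (-6) = 4−, giving Fe = +2.
The complex ion is anionic, so iron takes the -ate form ferrate(II).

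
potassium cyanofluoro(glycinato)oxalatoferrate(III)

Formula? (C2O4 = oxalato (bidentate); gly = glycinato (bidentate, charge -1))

K2[Fe(C2O4)(CN)F(gly)]

Ligands: 1 cyano (CN, -1), 1 oxalato (C2O4, -2), 1 glycinato (gly, -1), 1 fluoro (F, -1). Ligand charge sum = -5.
With Fe in oxidation state +3, the complex ion is [Fe...]^2−.
Charge balance with potassium (+1) requires 1 complex ion per 2 potassium.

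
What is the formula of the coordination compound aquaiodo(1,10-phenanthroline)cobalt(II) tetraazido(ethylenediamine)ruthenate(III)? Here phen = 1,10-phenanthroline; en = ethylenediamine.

[Co(H2O)I(phen)][Ru(en)(N3)4]

Cation [Co…]: ligand charges -1, Co(II) ⇒ ion charge 1+.
Anion [Ru…]: ligand charges -4, Ru(III) ⇒ ion charge 1−.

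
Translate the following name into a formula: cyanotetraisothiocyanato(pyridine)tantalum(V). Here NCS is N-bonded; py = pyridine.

[Ta(CN)(NCS)4(py)]

Ligands: 4 isothiocyanato (NCS, -1), 1 pyridine (py, neutral), 1 cyano (CN, -1). Ligand charge sum = -5.
With Ta in oxidation state +5, the complex ion is [Ta...].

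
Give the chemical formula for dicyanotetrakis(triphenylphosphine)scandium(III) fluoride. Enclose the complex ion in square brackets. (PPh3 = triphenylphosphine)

[Sc(CN)2(PPh3)4]F

Ligands: 2 cyano (CN, -1), 4 triphenylphosphine (PPh3, neutral). Ligand charge sum = -2.
With Sc in oxidation state +3, the complex ion is [Sc...]^1+.
Charge balance with fluoride (-1) requires 1 complex ion per 1 fluoride.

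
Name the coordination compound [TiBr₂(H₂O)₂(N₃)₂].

diaquadiazidodibromotitanium(IV)

There is no counter-ion, so the complex is neutral overall.
Ligand charges: 2×azido (-1 each), 2×aqua (neutral), 2×bromo (-1 each); total -4. So Ti + (-4) = 0, giving Ti = +4.
Ligands are named alphabetically: aqua before azido before bromo.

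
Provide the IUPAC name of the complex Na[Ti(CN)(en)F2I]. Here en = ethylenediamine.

sodium cyano(ethylenediamine)difluoroiodotitanate(III)

The 1 sodium counter-ion carries a total charge of +1, so each complex ion is 1−.
Ligand charges: 2×fluoro (-1 each), 1×cyano (-1 each), 1×ethylenediamine (neutral), 1×iodo (-1 each); total -4. So Ti + (-4) = 1−, giving Ti = +3.
The complex ion is anionic, so titanium takes the -ate form titanate(III).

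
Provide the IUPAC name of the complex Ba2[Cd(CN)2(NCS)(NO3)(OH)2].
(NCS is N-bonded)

barium dicyanodihydroxoisothiocyanatonitratocadmate(II)

The 2 barium counter-ions carry a total charge of +4, so each complex ion is 4−.
Ligand charges: 2×hydroxo (-1 each), 1×nitrato (-1 each), 2×cyano (-1 each), 1×isothiocyanato (-1 each); total -6. So Cd + (-6) = 4−, giving Cd = +2.
Ligands are named alphabetically: cyano before hydroxo before isothiocyanato before nitrato.
The complex ion is anionic, so cadmium takes the -ate form cadmate(II).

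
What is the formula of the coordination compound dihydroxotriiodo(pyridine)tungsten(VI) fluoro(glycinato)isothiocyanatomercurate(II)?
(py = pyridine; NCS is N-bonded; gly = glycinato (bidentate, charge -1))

[WI3(OH)2(py)][HgF(gly)(NCS)]

Cation [W…]: ligand charges -5, W(VI) ⇒ ion charge 1+.
Anion [Hg…]: ligand charges -3, Hg(II) ⇒ ion charge 1−.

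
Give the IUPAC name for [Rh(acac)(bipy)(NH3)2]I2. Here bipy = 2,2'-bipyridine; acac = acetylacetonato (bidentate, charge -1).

(acetylacetonato)diammine(2,2'-bipyridine)rhodium(III) iodide

The 2 iodide counter-ions carry a total charge of -2, so each complex ion is 2+.
Ligand charges: 1×2,2'-bipyridine (neutral), 2×ammine (neutral), 1×acetylacetonato (-1 each); total -1. So Rh + (-1) = 2+, giving Rh = +3.
Ligands are named alphabetically: acetylacetonato before ammine before bipyridine.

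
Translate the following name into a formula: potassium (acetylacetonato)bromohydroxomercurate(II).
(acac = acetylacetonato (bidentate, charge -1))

K[Hg(acac)Br(OH)]

Ligands: 1 acetylacetonato (acac, -1), 1 bromo (Br, -1), 1 hydroxo (OH, -1). Ligand charge sum = -3.
Charge balance with potassium (+1) requires 1 complex ion per 1 potassium.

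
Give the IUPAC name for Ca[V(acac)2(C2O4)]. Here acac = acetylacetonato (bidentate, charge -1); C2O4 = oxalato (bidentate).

The 1 calcium counter-ion carries a total charge of +2, so each complex ion is 2−.
Ligand charges: 2×acetylacetonato (-1 each), 1×oxalato (-2 each); total -4. So V + (-4) = 2−, giving V = +2.
The complex ion is anionic, so vanadium takes the -ate form vanadate(II).

calcium bis(acetylacetonato)oxalatovanadate(II)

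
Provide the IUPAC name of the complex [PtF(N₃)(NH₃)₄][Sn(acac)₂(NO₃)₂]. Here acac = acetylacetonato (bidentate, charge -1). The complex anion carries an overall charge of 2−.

tetraammineazidofluoroplatinum(IV) bis(acetylacetonato)dinitratostannate(II)

Both ions are complex: the cation is named first with the plain metal name, the anion second with the -ate form; each ion's ligands are alphabetised independently.
The complex anion is given as 2−; its ligand charges sum to -4, so Sn = +2.
A 1:1 salt means the cation carries the equal and opposite charge, 2+.
Cation: ligand charges sum to -2; for the ion to be 2+, Pt = +4.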